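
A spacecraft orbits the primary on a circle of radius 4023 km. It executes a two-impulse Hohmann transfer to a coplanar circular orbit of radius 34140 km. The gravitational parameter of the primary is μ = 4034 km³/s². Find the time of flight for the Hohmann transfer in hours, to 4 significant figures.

t = 36.22 hours

Semi-major axis of the transfer orbit: a_t = (4023 + 34140)/2 = 19081.5 km.
Half the transfer-orbit period gives t = π√(a_t³/μ) = 1.304×10^5 s.
Converting: 1.304×10^5 s ÷ 3600 s/hour = 36.22 hours.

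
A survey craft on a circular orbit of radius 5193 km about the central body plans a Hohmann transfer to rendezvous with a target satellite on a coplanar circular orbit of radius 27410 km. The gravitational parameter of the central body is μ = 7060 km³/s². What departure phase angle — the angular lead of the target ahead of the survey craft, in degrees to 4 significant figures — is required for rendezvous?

φ = 97.44°

Semi-major axis of the transfer orbit: a_t = (5193 + 27410)/2 = 16301.5 km.
Transfer time t = π√(a_t³/μ) = 77820 s.
Target angular speed ω₂ = √(μ/r₂³) = 1.852×10^-5 rad/s.
Angle swept by the target during transfer: ω₂·t = 1.441 rad = 82.56°.
The survey craft traverses 180° on the transfer ellipse, so the target must lead by 180° − 82.56° = 97.44°.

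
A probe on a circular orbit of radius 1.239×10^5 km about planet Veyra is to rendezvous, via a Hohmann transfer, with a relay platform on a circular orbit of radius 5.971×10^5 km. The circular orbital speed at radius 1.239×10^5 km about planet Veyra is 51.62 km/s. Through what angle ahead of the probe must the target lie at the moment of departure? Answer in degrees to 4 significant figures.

φ = 95.56°

From the circular-orbit relation v² = μ/r at r = 1.239×10^5 km: μ = v²r = (51.62)² × 1.239×10^5 = 3.30147×10^8 km³/s².
Transfer-ellipse semi-major axis a_t = (r₁ + r₂)/2 = (1.239×10^5 + 5.971×10^5)/2 = 3.605×10^5 km.
The half-period of the transfer ellipse is t = π√(a_t³/μ) = 37424 s.
The target's mean motion on its circular orbit is ω₂ = √(μ/r₂³) = 3.9381×10^-5 rad/s.
Angle swept by the target during transfer: ω₂·t = 1.4738 rad = 84.44°.
The probe traverses 180° on the transfer ellipse, so the target must lead by 180° − 84.44° = 95.56°.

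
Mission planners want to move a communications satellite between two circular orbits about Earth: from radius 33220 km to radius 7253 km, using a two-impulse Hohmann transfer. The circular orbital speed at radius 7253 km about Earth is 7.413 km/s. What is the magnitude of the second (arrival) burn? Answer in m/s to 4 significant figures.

Δv₂ = 2085 m/s

From the circular-orbit relation v² = μ/r at r = 7253 km: μ = v²r = (7.413)² × 7253 = 3.98571×10^5 km³/s².
Transfer-ellipse semi-major axis a_t = (r₁ + r₂)/2 = (33220 + 7253)/2 = 20236.5 km.
Circular speed at r = 7253 km: v_c = √(μ/r) = 7.413 km/s.
Transfer-orbit speed at the same r (vis-viva, a = a_t): v_t = √[μ(2/r − 1/a_t)] = 9.498 km/s.
Δv₂ = |v_t − v_c| = |9.498 − 7.413| = 2.085 km/s.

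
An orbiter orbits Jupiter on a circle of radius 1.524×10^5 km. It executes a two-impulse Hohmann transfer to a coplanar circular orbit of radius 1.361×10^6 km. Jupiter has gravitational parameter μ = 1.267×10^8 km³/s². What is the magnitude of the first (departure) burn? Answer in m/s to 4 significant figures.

Δv₁ = 9836 m/s

The Hohmann ellipse has a_t = (r₁ + r₂)/2 = 7.567×10^5 km.
Circular speed at r = 1.524×10^5 km: v_c = √(μ/r) = 28.833 km/s.
Vis-viva on the transfer ellipse at r = 1.524×10^5 km gives v_t = √[μ(2/r − 1/a_t)] = 38.669 km/s.
Δv₁ = |v_t − v_c| = |38.669 − 28.833| = 9.836 km/s.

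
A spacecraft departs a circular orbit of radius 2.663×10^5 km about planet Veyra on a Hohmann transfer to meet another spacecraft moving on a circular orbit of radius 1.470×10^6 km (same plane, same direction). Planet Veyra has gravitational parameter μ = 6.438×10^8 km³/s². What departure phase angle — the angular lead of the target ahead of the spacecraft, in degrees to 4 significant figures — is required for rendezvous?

Transfer-ellipse semi-major axis a_t = (r₁ + r₂)/2 = (2.663×10^5 + 1.470×10^6)/2 = 8.6815×10^5 km.
Transfer time t = π√(a_t³/μ) = 1.00154×10^5 s.
The target's mean motion on its circular orbit is ω₂ = √(μ/r₂³) = 1.42364×10^-5 rad/s.
Angle swept by the target during transfer: ω₂·t = 1.4258 rad = 81.69°.
Arrival is 180° from departure on the ellipse, so φ = 180° − 81.69° = 98.31°.

φ = 98.31°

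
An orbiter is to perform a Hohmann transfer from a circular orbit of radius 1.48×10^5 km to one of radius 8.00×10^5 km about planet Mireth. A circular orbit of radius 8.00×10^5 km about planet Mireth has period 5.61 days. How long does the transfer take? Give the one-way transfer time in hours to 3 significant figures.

t = 30.7 hours

From Kepler's third law T² = 4π²r³/μ at r = 8.00×10^5 km, T = 5.61 days = 5.61 × 86400 s = 4.84704×10^5 s: μ = 4π²r³/T² = 8.60353×10^7 km³/s².
Transfer-ellipse semi-major axis a_t = (r₁ + r₂)/2 = (1.480×10^5 + 8.000×10^5)/2 = 4.740×10^5 km.
Transfer time t = π√(a_t³/μ) = π√((4.740×10^5)³ / 8.60353×10^7) = 1.105×10^5 s.
Converting: 1.105×10^5 s ÷ 3600 s/hour = 30.7 hours.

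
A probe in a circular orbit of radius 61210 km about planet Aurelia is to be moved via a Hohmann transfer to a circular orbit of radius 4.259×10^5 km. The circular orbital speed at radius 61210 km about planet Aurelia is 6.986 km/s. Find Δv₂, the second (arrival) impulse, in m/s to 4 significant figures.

Δv₂ = 1321 m/s

From the circular-orbit relation v² = μ/r at r = 61210 km: μ = v²r = (6.986)² × 61210 = 2.98730×10^6 km³/s².
Semi-major axis of the transfer orbit: a_t = (61210 + 4.259×10^5)/2 = 2.43555×10^5 km.
On the circular orbit at r = 4.259×10^5 km, v_c = √(μ/r) = 2.6484 km/s.
Transfer-orbit speed at the same r (vis-viva, a = a_t): v_t = √[μ(2/r − 1/a_t)] = 1.3277 km/s.
Δv₂ = |v_t − v_c| = |1.3277 − 2.6484| = 1.321 km/s.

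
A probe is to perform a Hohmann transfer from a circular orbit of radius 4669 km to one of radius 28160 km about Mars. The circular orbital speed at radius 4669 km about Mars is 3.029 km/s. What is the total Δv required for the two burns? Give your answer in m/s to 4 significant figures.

From the circular-orbit relation v² = μ/r at r = 4669 km: μ = v²r = (3.029)² × 4669 = 42837.3 km³/s².
Transfer-ellipse semi-major axis a_t = (r₁ + r₂)/2 = (4669 + 28160)/2 = 16414.5 km.
At r₁ the circular-orbit speed is v₁ = √(μ/r₁) = 3.0290 km/s.
Transfer-orbit speed at r₁ (vis-viva): v_p = √[μ(2/r₁ − 1/a_t)] = 3.9674 km/s.
First burn Δv₁ = |v_p − v₁| = 0.9384 km/s.
Circular speed at r₂: v₂ = √(μ/r₂) = 1.2334 km/s.
Transfer-orbit speed at r₂: v_a = √[μ(2/r₂ − 1/a_t)] = 0.65780 km/s.
Second burn Δv₂ = |v₂ − v_a| = 0.5756 km/s.
Δv = Δv₁ + Δv₂ = 0.9384 + 0.5756 = 1.514 km/s.

Δv = 1514 m/s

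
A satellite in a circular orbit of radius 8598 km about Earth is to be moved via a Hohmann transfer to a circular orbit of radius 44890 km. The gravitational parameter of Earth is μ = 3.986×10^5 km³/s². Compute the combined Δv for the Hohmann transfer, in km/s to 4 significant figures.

Δv = 3.303 km/s

Semi-major axis of the transfer orbit: a_t = (8598 + 44890)/2 = 26744 km.
At r₁ the circular-orbit speed is v₁ = √(μ/r₁) = 6.8088 km/s.
Transfer-orbit speed at r₁ (v² = μ(2/r − 1/a)): v_p = √[μ(2/r₁ − 1/a_t)] = 8.8213 km/s.
First burn Δv₁ = |v_p − v₁| = 2.0125 km/s.
At r₂, v₂ = √(μ/r₂) = 2.97985 km/s.
Transfer-orbit speed at r₂: v_a = √[μ(2/r₂ − 1/a_t)] = 1.68958 km/s.
Second burn Δv₂ = |v₂ − v_a| = 1.2903 km/s.
Δv = Δv₁ + Δv₂ = 2.0125 + 1.2903 = 3.303 km/s.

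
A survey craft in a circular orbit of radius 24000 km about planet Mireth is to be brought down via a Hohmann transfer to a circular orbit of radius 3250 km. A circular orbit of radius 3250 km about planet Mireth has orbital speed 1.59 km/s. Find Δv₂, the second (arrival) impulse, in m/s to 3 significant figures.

Δv₂ = 520 m/s

From the circular-orbit relation v² = μ/r at r = 3250 km: μ = v²r = (1.59)² × 3250 = 8216.33 km³/s².
The Hohmann ellipse has a_t = (r₁ + r₂)/2 = 13625 km.
On the circular orbit at r = 3250 km, v_c = √(μ/r) = 1.5900 km/s.
Vis-viva on the transfer ellipse at r = 3250 km gives v_t = √[μ(2/r − 1/a_t)] = 2.1103 km/s.
Δv₂ = |v_t − v_c| = |2.1103 − 1.5900| = 0.5203 km/s.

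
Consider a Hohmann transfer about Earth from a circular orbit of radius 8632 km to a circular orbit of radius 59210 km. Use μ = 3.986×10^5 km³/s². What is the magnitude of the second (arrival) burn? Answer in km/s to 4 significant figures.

Semi-major axis of the transfer orbit: a_t = (8632 + 59210)/2 = 33921 km.
Circular speed at r = 59210 km: v_c = √(μ/r) = 2.595 km/s.
Vis-viva on the transfer ellipse at r = 59210 km gives v_t = √[μ(2/r − 1/a_t)] = 1.309 km/s.
Δv₂ = |v_t − v_c| = |1.309 − 2.595| = 1.286 km/s.

Δv₂ = 1.286 km/s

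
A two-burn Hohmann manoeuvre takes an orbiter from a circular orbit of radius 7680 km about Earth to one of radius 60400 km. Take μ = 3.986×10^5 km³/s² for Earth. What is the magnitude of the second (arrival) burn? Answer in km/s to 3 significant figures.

Δv₂ = 1.35 km/s

Semi-major axis of the transfer orbit: a_t = (7680 + 60400)/2 = 34040 km.
Circular speed at r = 60400 km: v_c = √(μ/r) = 2.569 km/s.
Transfer-orbit speed at the same r (vis-viva, a = a_t): v_t = √[μ(2/r − 1/a_t)] = 1.220 km/s.
Δv₂ = |v_t − v_c| = |1.220 − 2.569| = 1.349 km/s.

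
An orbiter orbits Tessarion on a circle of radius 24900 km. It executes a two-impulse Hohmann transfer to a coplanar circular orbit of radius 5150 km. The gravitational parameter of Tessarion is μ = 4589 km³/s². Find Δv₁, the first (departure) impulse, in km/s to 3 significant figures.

Semi-major axis of the transfer orbit: a_t = (24900 + 5150)/2 = 15025 km.
Circular speed at r = 24900 km: v_c = √(μ/r) = 0.4293 km/s.
Transfer-orbit speed at the same r (vis-viva, a = a_t): v_t = √[μ(2/r − 1/a_t)] = 0.2513 km/s.
Δv₁ = |v_t − v_c| = |0.2513 − 0.4293| = 0.1780 km/s.

Δv₁ = 0.178 km/s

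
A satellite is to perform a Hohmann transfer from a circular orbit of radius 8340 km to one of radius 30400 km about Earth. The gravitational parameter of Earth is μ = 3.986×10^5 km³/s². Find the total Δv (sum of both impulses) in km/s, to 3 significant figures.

Δv = 2.99 km/s

Transfer-ellipse semi-major axis a_t = (r₁ + r₂)/2 = (8340 + 30400)/2 = 19370 km.
At r₁ the circular-orbit speed is v₁ = √(μ/r₁) = 6.91330 km/s.
On the transfer ellipse at r₁, vis-viva gives v_p = √[μ(2/r₁ − 1/a_t)] = 8.66079 km/s.
First burn Δv₁ = |v_p − v₁| = 1.747 km/s.
Circular speed at r₂: v₂ = √(μ/r₂) = 3.621 km/s.
Transfer-orbit speed at r₂: v_a = √[μ(2/r₂ − 1/a_t)] = 2.376 km/s.
Second burn Δv₂ = |v₂ − v_a| = 1.245 km/s.
Δv = Δv₁ + Δv₂ = 1.747 + 1.245 = 2.992 km/s.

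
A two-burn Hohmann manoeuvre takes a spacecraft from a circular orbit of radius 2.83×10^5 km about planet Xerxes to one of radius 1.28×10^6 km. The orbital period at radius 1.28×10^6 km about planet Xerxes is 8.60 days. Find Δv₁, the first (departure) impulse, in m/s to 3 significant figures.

Δv₁ = 6440 m/s

From Kepler's third law T² = 4π²r³/μ at r = 1.28×10^6 km, T = 8.60 days = 8.60 × 86400 s = 7.4304×10^5 s: μ = 4π²r³/T² = 1.49956×10^8 km³/s².
Semi-major axis of the transfer orbit: a_t = (2.830×10^5 + 1.280×10^6)/2 = 7.815×10^5 km.
Circular speed at r = 2.830×10^5 km: v_c = √(μ/r) = 23.019 km/s.
Vis-viva on the transfer ellipse at r = 2.830×10^5 km gives v_t = √[μ(2/r − 1/a_t)] = 29.460 km/s.
Δv₁ = |v_t − v_c| = |29.460 − 23.019| = 6.441 km/s.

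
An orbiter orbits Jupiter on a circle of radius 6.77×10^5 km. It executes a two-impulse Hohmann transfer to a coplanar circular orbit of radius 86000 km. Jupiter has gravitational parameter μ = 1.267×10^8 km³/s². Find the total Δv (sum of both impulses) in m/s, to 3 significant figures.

The Hohmann ellipse has a_t = (r₁ + r₂)/2 = 3.815×10^5 km.
At r₁ the circular-orbit speed is v₁ = √(μ/r₁) = 13.68 km/s.
Transfer-orbit speed at r₁ (vis-viva): v_a = √[μ(2/r₁ − 1/a_t)] = 6.495 km/s.
First burn Δv₁ = |v_a − v₁| = 7.1850 km/s.
Circular speed at r₂: v₂ = √(μ/r₂) = 38.383 km/s.
Transfer-orbit speed at r₂: v_p = √[μ(2/r₂ − 1/a_t)] = 51.131 km/s.
Second burn Δv₂ = |v₂ − v_p| = 12.748 km/s.
Total Δv = Δv₁ + Δv₂ = 19.93 km/s.

Δv = 19900 m/s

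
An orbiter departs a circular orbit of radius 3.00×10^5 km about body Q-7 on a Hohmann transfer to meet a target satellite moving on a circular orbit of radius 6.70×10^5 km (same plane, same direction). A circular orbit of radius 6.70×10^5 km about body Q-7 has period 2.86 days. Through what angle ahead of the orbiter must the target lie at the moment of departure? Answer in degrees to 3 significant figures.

φ = 69.1°

From Kepler's third law T² = 4π²r³/μ at r = 6.70×10^5 km, T = 2.86 days = 2.86 × 86400 s = 2.47104×10^5 s: μ = 4π²r³/T² = 1.94457×10^8 km³/s².
Semi-major axis of the transfer orbit: a_t = (3.000×10^5 + 6.700×10^5)/2 = 4.850×10^5 km.
The half-period of the transfer ellipse is t = π√(a_t³/μ) = 76090 s.
The target's mean motion on its circular orbit is ω₂ = √(μ/r₂³) = 2.543×10^-5 rad/s.
Angle swept by the target during transfer: ω₂·t = 1.935 rad = 110.9°.
The orbiter traverses 180° on the transfer ellipse, so the target must lead by 180° − 110.9° = 69.1°.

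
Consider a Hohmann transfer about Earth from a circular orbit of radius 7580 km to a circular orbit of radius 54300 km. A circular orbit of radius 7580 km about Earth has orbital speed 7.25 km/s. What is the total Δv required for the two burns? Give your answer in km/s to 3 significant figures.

Δv = 3.72 km/s

From the circular-orbit relation v² = μ/r at r = 7580 km: μ = v²r = (7.25)² × 7580 = 3.98424×10^5 km³/s².
The Hohmann ellipse has a_t = (r₁ + r₂)/2 = 30940 km.
Circular speed at r₁: v₁ = √(μ/r₁) = √(3.98424×10^5/7580) = 7.250 km/s.
Transfer-orbit speed at r₁ (vis-viva): v_p = √[μ(2/r₁ − 1/a_t)] = 9.605 km/s.
First burn Δv₁ = |v_p − v₁| = 2.355 km/s.
Circular speed at r₂: v₂ = √(μ/r₂) = 2.709 km/s.
Transfer-orbit speed at r₂: v_a = √[μ(2/r₂ − 1/a_t)] = 1.341 km/s.
Second burn Δv₂ = |v₂ − v_a| = 1.368 km/s.
Δv = Δv₁ + Δv₂ = 2.355 + 1.368 = 3.723 km/s.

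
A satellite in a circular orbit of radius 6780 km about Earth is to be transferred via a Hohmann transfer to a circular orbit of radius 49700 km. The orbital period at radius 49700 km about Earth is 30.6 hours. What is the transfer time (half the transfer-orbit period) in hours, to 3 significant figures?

From Kepler's third law T² = 4π²r³/μ at r = 49700 km, T = 30.6 hours = 30.6 × 3600 s = 1.1016×10^5 s: μ = 4π²r³/T² = 3.99375×10^5 km³/s².
Transfer-ellipse semi-major axis a_t = (r₁ + r₂)/2 = (6780 + 49700)/2 = 28240 km.
Transfer time t = π√(a_t³/μ) = π√((28240)³ / 3.99375×10^5) = 23590 s.
Converting: 23590 s ÷ 3600 s/hour = 6.55 hours.

t = 6.55 hours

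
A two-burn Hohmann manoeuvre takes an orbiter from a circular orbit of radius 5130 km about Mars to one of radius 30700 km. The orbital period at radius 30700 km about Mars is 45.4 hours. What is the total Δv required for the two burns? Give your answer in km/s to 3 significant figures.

From Kepler's third law T² = 4π²r³/μ at r = 30700 km, T = 45.4 hours = 45.4 × 3600 s = 1.6344×10^5 s: μ = 4π²r³/T² = 42762.0 km³/s².
The Hohmann ellipse has a_t = (r₁ + r₂)/2 = 17915 km.
Circular speed at r₁: v₁ = √(μ/r₁) = √(42762.0/5130) = 2.8872 km/s.
Transfer-orbit speed at r₁ (v² = μ(2/r − 1/a)): v_p = √[μ(2/r₁ − 1/a_t)] = 3.7795 km/s.
First burn Δv₁ = |v_p − v₁| = 0.8923 km/s.
Circular speed at r₂: v₂ = √(μ/r₂) = 1.18021 km/s.
Transfer-orbit speed at r₂: v_a = √[μ(2/r₂ − 1/a_t)] = 0.631554 km/s.
Second burn Δv₂ = |v₂ − v_a| = 0.5487 km/s.
Total Δv = Δv₁ + Δv₂ = 1.441 km/s.

Δv = 1.44 km/s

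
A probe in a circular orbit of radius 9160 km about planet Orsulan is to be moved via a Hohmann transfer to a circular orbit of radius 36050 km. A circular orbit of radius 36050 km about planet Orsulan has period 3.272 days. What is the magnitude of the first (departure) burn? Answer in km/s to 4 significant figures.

Δv₁ = 0.4178 km/s

From Kepler's third law T² = 4π²r³/μ at r = 36050 km, T = 3.272 days = 3.272 × 86400 s = 2.827008×10^5 s: μ = 4π²r³/T² = 23143.1 km³/s².
Semi-major axis of the transfer orbit: a_t = (9160 + 36050)/2 = 22605 km.
On the circular orbit at r = 9160 km, v_c = √(μ/r) = 1.5895 km/s.
Vis-viva on the transfer ellipse at r = 9160 km gives v_t = √[μ(2/r − 1/a_t)] = 2.0073 km/s.
Δv₁ = |v_t − v_c| = |2.0073 − 1.5895| = 0.4178 km/s.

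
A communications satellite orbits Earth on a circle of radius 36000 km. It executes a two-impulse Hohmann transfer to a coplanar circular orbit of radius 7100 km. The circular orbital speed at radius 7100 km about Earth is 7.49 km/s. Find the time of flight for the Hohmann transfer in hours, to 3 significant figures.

t = 4.37 hours

From the circular-orbit relation v² = μ/r at r = 7100 km: μ = v²r = (7.49)² × 7100 = 3.98311×10^5 km³/s².
The Hohmann ellipse has a_t = (r₁ + r₂)/2 = 21550 km.
Half the transfer-orbit period gives t = π√(a_t³/μ) = 15747 s.
Converting: 15747 s ÷ 3600 s/hour = 4.37 hours.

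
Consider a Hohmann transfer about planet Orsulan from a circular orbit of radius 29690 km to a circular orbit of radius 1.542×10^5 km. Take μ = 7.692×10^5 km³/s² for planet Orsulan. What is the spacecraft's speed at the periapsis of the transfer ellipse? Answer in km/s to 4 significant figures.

Semi-major axis of the transfer orbit: a_t = (29690 + 1.542×10^5)/2 = 91945 km.
The periapsis of the transfer ellipse is at r = 29690 km.
From the vis-viva equation, v = √[μ(2/r − 1/a_t)] = 6.592 km/s.

v = 6.592 km/s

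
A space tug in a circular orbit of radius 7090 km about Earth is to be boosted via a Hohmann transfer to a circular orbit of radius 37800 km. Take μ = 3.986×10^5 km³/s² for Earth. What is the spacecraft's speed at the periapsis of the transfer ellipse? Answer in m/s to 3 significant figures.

Transfer-ellipse semi-major axis a_t = (r₁ + r₂)/2 = (7090 + 37800)/2 = 22445 km.
At periapsis, r = 7090 km.
From the vis-viva equation, v = √[μ(2/r − 1/a_t)] = 9.730 km/s.

v = 9730 m/s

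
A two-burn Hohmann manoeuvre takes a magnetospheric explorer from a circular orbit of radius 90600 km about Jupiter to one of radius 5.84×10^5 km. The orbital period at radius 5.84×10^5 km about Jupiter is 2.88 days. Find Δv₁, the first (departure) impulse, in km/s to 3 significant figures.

From Kepler's third law T² = 4π²r³/μ at r = 5.84×10^5 km, T = 2.88 days = 2.88 × 86400 s = 2.48832×10^5 s: μ = 4π²r³/T² = 1.26995×10^8 km³/s².
Semi-major axis of the transfer orbit: a_t = (90600 + 5.840×10^5)/2 = 3.373×10^5 km.
Circular speed at r = 90600 km: v_c = √(μ/r) = 37.44 km/s.
Vis-viva on the transfer ellipse at r = 90600 km gives v_t = √[μ(2/r − 1/a_t)] = 49.26 km/s.
Δv₁ = |v_t − v_c| = |49.26 − 37.44| = 11.82 km/s.

Δv₁ = 11.8 km/s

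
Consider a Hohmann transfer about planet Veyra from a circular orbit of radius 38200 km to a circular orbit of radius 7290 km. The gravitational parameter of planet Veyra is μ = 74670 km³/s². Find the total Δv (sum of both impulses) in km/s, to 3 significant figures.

Δv = 1.55 km/s

The Hohmann ellipse has a_t = (r₁ + r₂)/2 = 22745 km.
At r₁ the circular-orbit speed is v₁ = √(μ/r₁) = 1.3981 km/s.
On the transfer ellipse at r₁, v² = μ(2/r − 1/a) gives v_a = √[μ(2/r₁ − 1/a_t)] = 0.79152 km/s.
First burn Δv₁ = |v_a − v₁| = 0.6066 km/s.
Circular speed at r₂: v₂ = √(μ/r₂) = 3.2004 km/s.
Transfer-orbit speed at r₂: v_p = √[μ(2/r₂ − 1/a_t)] = 4.1476 km/s.
Second burn Δv₂ = |v₂ − v_p| = 0.9472 km/s.
Δv = Δv₁ + Δv₂ = 0.6066 + 0.9472 = 1.554 km/s.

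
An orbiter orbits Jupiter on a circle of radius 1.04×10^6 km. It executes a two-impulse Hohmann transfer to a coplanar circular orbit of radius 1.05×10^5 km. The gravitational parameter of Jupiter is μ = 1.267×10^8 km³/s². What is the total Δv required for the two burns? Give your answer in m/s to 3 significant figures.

Δv = 18400 m/s

The Hohmann ellipse has a_t = (r₁ + r₂)/2 = 5.725×10^5 km.
Circular speed at r₁: v₁ = √(μ/r₁) = √(1.267×10^8/1.040×10^6) = 11.038 km/s.
On the transfer ellipse at r₁, vis-viva gives v_a = √[μ(2/r₁ − 1/a_t)] = 4.7269 km/s.
First burn Δv₁ = |v_a − v₁| = 6.311 km/s.
Circular speed at r₂: v₂ = √(μ/r₂) = 34.74 km/s.
Transfer-orbit speed at r₂: v_p = √[μ(2/r₂ − 1/a_t)] = 46.82 km/s.
Second burn Δv₂ = |v₂ − v_p| = 12.08 km/s.
Δv = Δv₁ + Δv₂ = 6.311 + 12.08 = 18.39 km/s.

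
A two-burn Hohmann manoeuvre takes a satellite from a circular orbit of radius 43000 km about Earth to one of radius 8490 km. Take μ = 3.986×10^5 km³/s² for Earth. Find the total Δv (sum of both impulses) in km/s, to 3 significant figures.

Δv = 3.30 km/s

The Hohmann ellipse has a_t = (r₁ + r₂)/2 = 25745 km.
Circular speed at r₁: v₁ = √(μ/r₁) = √(3.986×10^5/43000) = 3.04463 km/s.
On the transfer ellipse at r₁, vis-viva gives v_a = √[μ(2/r₁ − 1/a_t)] = 1.74840 km/s.
First burn Δv₁ = |v_a − v₁| = 1.29623 km/s.
Circular speed at r₂: v₂ = √(μ/r₂) = 6.85196 km/s.
Transfer-orbit speed at r₂: v_p = √[μ(2/r₂ − 1/a_t)] = 8.85529 km/s.
Second burn Δv₂ = |v₂ − v_p| = 2.00333 km/s.
Total Δv = Δv₁ + Δv₂ = 3.300 km/s.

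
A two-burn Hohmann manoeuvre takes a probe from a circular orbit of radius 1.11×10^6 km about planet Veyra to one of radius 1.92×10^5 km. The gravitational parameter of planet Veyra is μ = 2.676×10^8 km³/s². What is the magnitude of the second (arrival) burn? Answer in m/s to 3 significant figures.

Semi-major axis of the transfer orbit: a_t = (1.110×10^6 + 1.920×10^5)/2 = 6.510×10^5 km.
On the circular orbit at r = 1.920×10^5 km, v_c = √(μ/r) = 37.33 km/s.
Transfer-orbit speed at the same r (vis-viva, a = a_t): v_t = √[μ(2/r − 1/a_t)] = 48.75 km/s.
Δv₂ = |v_t − v_c| = |48.75 − 37.33| = 11.42 km/s.

Δv₂ = 11400 m/s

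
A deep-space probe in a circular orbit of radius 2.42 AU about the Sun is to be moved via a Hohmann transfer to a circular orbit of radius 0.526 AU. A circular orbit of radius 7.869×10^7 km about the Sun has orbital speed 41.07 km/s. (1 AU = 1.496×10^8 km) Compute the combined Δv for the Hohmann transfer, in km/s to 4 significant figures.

From the circular-orbit relation v² = μ/r at r = 7.869×10^7 km: μ = v²r = (41.07)² × 7.869×10^7 = 1.32730×10^11 km³/s².
In km: r₁ = 2.42 × 1.496×10^8 = 3.62032×10^8 km; r₂ = 0.526 × 1.496×10^8 = 7.86896×10^7 km.
The Hohmann ellipse has a_t = (r₁ + r₂)/2 = 2.203608×10^8 km.
Circular speed at r₁: v₁ = √(μ/r₁) = √(1.32730×10^11/3.62032×10^8) = 19.14745 km/s.
Transfer-orbit speed at r₁ (vis-viva): v_a = √[μ(2/r₁ − 1/a_t)] = 11.44201 km/s.
First burn Δv₁ = |v_a − v₁| = 7.7054 km/s.
At r₂, v₂ = √(μ/r₂) = 41.070 km/s.
Transfer-orbit speed at r₂: v_p = √[μ(2/r₂ − 1/a_t)] = 52.642 km/s.
Second burn Δv₂ = |v₂ − v_p| = 11.572 km/s.
Δv = Δv₁ + Δv₂ = 7.7054 + 11.572 = 19.28 km/s.

Δv = 19.28 km/s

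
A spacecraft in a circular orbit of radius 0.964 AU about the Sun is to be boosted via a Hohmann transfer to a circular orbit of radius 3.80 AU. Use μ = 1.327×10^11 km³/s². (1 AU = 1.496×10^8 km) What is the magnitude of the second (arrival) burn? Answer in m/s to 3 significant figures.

In km: r₁ = 0.964 × 1.496×10^8 = 1.442144×10^8 km; r₂ = 3.80 × 1.496×10^8 = 5.6848×10^8 km.
The Hohmann ellipse has a_t = (r₁ + r₂)/2 = 3.563472×10^8 km.
On the circular orbit at r = 5.6848×10^8 km, v_c = √(μ/r) = 15.2784 km/s.
Transfer-orbit speed at the same r (vis-viva, a = a_t): v_t = √[μ(2/r − 1/a_t)] = 9.71954 km/s.
Δv₂ = |v_t − v_c| = |9.71954 − 15.2784| = 5.559 km/s.

Δv₂ = 5560 m/s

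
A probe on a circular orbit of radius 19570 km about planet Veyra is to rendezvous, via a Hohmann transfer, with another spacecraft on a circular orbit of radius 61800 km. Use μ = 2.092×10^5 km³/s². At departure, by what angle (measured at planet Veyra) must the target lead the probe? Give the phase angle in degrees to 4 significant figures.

Semi-major axis of the transfer orbit: a_t = (19570 + 61800)/2 = 40685 km.
The half-period of the transfer ellipse is t = π√(a_t³/μ) = 56370 s.
Target angular speed ω₂ = √(μ/r₂³) = 2.977×10^-5 rad/s.
Angle swept by the target during transfer: ω₂·t = 1.6781 rad = 96.15°.
The probe traverses 180° on the transfer ellipse, so the target must lead by 180° − 96.15° = 83.85°.

φ = 83.85°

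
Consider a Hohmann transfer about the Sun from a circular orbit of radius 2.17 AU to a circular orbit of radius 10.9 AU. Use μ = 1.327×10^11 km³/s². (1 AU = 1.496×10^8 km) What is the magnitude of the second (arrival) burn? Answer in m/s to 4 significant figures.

Δv₂ = 3823 m/s

In km: r₁ = 2.17 × 1.496×10^8 = 3.24632×10^8 km; r₂ = 10.9 × 1.496×10^8 = 1.63064×10^9 km.
The Hohmann ellipse has a_t = (r₁ + r₂)/2 = 9.77636×10^8 km.
On the circular orbit at r = 1.63064×10^9 km, v_c = √(μ/r) = 9.021 km/s.
Vis-viva on the transfer ellipse at r = 1.63064×10^9 km gives v_t = √[μ(2/r − 1/a_t)] = 5.198 km/s.
Δv₂ = |v_t − v_c| = |5.198 − 9.021| = 3.823 km/s.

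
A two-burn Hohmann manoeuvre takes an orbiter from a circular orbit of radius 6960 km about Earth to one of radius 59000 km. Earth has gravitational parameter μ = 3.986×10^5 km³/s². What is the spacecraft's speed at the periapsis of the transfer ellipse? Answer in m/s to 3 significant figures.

The Hohmann ellipse has a_t = (r₁ + r₂)/2 = 32980 km.
At periapsis, r = 6960 km.
From the vis-viva equation, v = √[μ(2/r − 1/a_t)] = 10.12 km/s.

v = 10100 m/s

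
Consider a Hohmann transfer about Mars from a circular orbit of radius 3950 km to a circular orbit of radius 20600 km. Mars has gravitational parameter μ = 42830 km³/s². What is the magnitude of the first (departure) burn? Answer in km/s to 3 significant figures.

Δv₁ = 0.973 km/s

The Hohmann ellipse has a_t = (r₁ + r₂)/2 = 12275 km.
Circular speed at r = 3950 km: v_c = √(μ/r) = 3.2929 km/s.
Vis-viva on the transfer ellipse at r = 3950 km gives v_t = √[μ(2/r − 1/a_t)] = 4.2658 km/s.
Δv₁ = |v_t − v_c| = |4.2658 − 3.2929| = 0.9729 km/s.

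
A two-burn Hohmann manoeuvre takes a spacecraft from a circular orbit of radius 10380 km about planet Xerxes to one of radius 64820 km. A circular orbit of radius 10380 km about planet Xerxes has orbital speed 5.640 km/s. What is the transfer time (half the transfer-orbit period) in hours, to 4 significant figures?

From the circular-orbit relation v² = μ/r at r = 10380 km: μ = v²r = (5.640)² × 10380 = 3.30184×10^5 km³/s².
Transfer-ellipse semi-major axis a_t = (r₁ + r₂)/2 = (10380 + 64820)/2 = 37600 km.
By Kepler's third law the transfer-orbit period is T = 2π√(a_t³/μ), so t = T/2 = 39860 s.
Converting: 39860 s ÷ 3600 s/hour = 11.07 hours.

t = 11.07 hours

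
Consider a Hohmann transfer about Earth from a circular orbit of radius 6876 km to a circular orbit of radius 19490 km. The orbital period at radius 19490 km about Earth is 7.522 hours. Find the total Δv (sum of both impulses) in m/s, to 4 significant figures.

From Kepler's third law T² = 4π²r³/μ at r = 19490 km, T = 7.522 hours = 7.522 × 3600 s = 27079.2 s: μ = 4π²r³/T² = 3.98587×10^5 km³/s².
The Hohmann ellipse has a_t = (r₁ + r₂)/2 = 13183 km.
At r₁ the circular-orbit speed is v₁ = √(μ/r₁) = 7.6137 km/s.
On the transfer ellipse at r₁, vis-viva equation gives v_p = √[μ(2/r₁ − 1/a_t)] = 9.2575 km/s.
First burn Δv₁ = |v_p − v₁| = 1.644 km/s.
Circular speed at r₂: v₂ = √(μ/r₂) = 4.522 km/s.
Transfer-orbit speed at r₂: v_a = √[μ(2/r₂ − 1/a_t)] = 3.266 km/s.
Second burn Δv₂ = |v₂ − v_a| = 1.256 km/s.
Total Δv = Δv₁ + Δv₂ = 2.900 km/s.

Δv = 2900 m/s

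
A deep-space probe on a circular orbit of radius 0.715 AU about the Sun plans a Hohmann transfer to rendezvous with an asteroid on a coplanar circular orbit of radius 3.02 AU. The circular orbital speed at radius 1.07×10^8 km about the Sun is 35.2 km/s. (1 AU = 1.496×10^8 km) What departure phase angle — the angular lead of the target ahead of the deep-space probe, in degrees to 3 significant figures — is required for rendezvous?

From the circular-orbit relation v² = μ/r at r = 1.07×10^8 km: μ = v²r = (35.2)² × 1.07×10^8 = 1.32577×10^11 km³/s².
In km: r₁ = 0.715 × 1.496×10^8 = 1.06964×10^8 km; r₂ = 3.02 × 1.496×10^8 = 4.51792×10^8 km.
Semi-major axis of the transfer orbit: a_t = (1.06964×10^8 + 4.51792×10^8)/2 = 2.79378×10^8 km.
The half-period of the transfer ellipse is t = π√(a_t³/μ) = 4.0291×10^7 s.
The target's mean motion on its circular orbit is ω₂ = √(μ/r₂³) = 3.7916×10^-8 rad/s.
Angle swept by the target during transfer: ω₂·t = 1.5277 rad = 87.53°.
The deep-space probe traverses 180° on the transfer ellipse, so the target must lead by 180° − 87.53° = 92.5°.

φ = 92.5°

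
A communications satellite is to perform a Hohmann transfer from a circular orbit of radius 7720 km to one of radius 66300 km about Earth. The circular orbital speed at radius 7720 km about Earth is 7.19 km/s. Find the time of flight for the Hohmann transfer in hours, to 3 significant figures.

From the circular-orbit relation v² = μ/r at r = 7720 km: μ = v²r = (7.19)² × 7720 = 3.99094×10^5 km³/s².
Transfer-ellipse semi-major axis a_t = (r₁ + r₂)/2 = (7720 + 66300)/2 = 37010 km.
Half the transfer-orbit period gives t = π√(a_t³/μ) = 35410 s.
Converting: 35410 s ÷ 3600 s/hour = 9.84 hours.

t = 9.84 hours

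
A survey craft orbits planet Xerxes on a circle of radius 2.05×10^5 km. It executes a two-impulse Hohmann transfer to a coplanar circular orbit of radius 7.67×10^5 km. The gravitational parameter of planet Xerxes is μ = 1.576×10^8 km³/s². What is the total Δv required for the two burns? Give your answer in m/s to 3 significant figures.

Semi-major axis of the transfer orbit: a_t = (2.050×10^5 + 7.670×10^5)/2 = 4.860×10^5 km.
Circular speed at r₁: v₁ = √(μ/r₁) = √(1.576×10^8/2.050×10^5) = 27.727 km/s.
Transfer-orbit speed at r₁ (vis-viva equation): v_p = √[μ(2/r₁ − 1/a_t)] = 34.832 km/s.
First burn Δv₁ = |v_p − v₁| = 7.105 km/s.
At r₂, v₂ = √(μ/r₂) = 14.3344 km/s.
Transfer-orbit speed at r₂: v_a = √[μ(2/r₂ − 1/a_t)] = 9.30978 km/s.
Second burn Δv₂ = |v₂ − v_a| = 5.025 km/s.
Total Δv = Δv₁ + Δv₂ = 12.13 km/s.

Δv = 12100 m/s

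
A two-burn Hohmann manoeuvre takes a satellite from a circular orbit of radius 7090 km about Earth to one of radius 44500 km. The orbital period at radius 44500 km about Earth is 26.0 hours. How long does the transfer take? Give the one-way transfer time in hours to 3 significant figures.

t = 5.74 hours

From Kepler's third law T² = 4π²r³/μ at r = 44500 km, T = 26.0 hours = 26.0 × 3600 s = 93600 s: μ = 4π²r³/T² = 3.97089×10^5 km³/s².
Transfer-ellipse semi-major axis a_t = (r₁ + r₂)/2 = (7090 + 44500)/2 = 25795 km.
By Kepler's third law the transfer-orbit period is T = 2π√(a_t³/μ), so t = T/2 = 20650 s.
Converting: 20650 s ÷ 3600 s/hour = 5.74 hours.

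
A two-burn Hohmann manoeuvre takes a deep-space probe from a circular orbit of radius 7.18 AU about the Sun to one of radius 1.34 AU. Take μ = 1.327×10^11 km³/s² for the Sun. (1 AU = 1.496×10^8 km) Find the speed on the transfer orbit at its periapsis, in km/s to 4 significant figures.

v = 33.40 km/s

In km: r₁ = 7.18 × 1.496×10^8 = 1.074128×10^9 km; r₂ = 1.34 × 1.496×10^8 = 2.00464×10^8 km.
Semi-major axis of the transfer orbit: a_t = (1.074128×10^9 + 2.00464×10^8)/2 = 6.37296×10^8 km.
At periapsis, r = 2.00464×10^8 km.
From the vis-viva equation, v = √[μ(2/r − 1/a_t)] = 33.40 km/s.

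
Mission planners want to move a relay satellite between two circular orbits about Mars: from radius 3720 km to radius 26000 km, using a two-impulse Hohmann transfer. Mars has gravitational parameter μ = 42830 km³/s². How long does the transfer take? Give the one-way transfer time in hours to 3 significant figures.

Transfer-ellipse semi-major axis a_t = (r₁ + r₂)/2 = (3720 + 26000)/2 = 14860 km.
Half the transfer-orbit period gives t = π√(a_t³/μ) = 27500 s.
Converting: 27500 s ÷ 3600 s/hour = 7.64 hours.

t = 7.64 hours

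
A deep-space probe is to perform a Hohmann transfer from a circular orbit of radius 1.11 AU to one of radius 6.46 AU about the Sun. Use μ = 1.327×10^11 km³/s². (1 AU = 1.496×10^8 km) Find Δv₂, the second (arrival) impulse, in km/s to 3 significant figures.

In km: r₁ = 1.11 × 1.496×10^8 = 1.66056×10^8 km; r₂ = 6.46 × 1.496×10^8 = 9.66416×10^8 km.
Transfer-ellipse semi-major axis a_t = (r₁ + r₂)/2 = (1.66056×10^8 + 9.66416×10^8)/2 = 5.66236×10^8 km.
Circular speed at r = 9.66416×10^8 km: v_c = √(μ/r) = 11.718 km/s.
Transfer-orbit speed at the same r (vis-viva, a = a_t): v_t = √[μ(2/r − 1/a_t)] = 6.3457 km/s.
Δv₂ = |v_t − v_c| = |6.3457 − 11.718| = 5.372 km/s.

Δv₂ = 5.37 km/s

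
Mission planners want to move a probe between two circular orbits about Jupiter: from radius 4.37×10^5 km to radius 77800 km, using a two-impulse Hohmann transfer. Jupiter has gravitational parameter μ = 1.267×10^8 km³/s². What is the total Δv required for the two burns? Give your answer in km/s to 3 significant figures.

Semi-major axis of the transfer orbit: a_t = (4.370×10^5 + 77800)/2 = 2.574×10^5 km.
Circular speed at r₁: v₁ = √(μ/r₁) = √(1.267×10^8/4.370×10^5) = 17.02737 km/s.
On the transfer ellipse at r₁, v² = μ(2/r − 1/a) gives v_a = √[μ(2/r₁ − 1/a_t)] = 9.361234 km/s.
First burn Δv₁ = |v_a − v₁| = 7.6661 km/s.
Circular speed at r₂: v₂ = √(μ/r₂) = 40.355 km/s.
Transfer-orbit speed at r₂: v_p = √[μ(2/r₂ − 1/a_t)] = 52.582 km/s.
Second burn Δv₂ = |v₂ − v_p| = 12.227 km/s.
Total Δv = Δv₁ + Δv₂ = 19.89 km/s.

Δv = 19.9 km/s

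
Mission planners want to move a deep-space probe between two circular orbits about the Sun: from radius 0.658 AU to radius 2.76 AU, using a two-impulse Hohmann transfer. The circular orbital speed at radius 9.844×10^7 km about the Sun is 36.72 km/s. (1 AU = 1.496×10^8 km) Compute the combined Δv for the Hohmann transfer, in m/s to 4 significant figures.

From the circular-orbit relation v² = μ/r at r = 9.844×10^7 km: μ = v²r = (36.72)² × 9.844×10^7 = 1.32732×10^11 km³/s².
In km: r₁ = 0.658 × 1.496×10^8 = 9.84368×10^7 km; r₂ = 2.76 × 1.496×10^8 = 4.12896×10^8 km.
The Hohmann ellipse has a_t = (r₁ + r₂)/2 = 2.556664×10^8 km.
At r₁ the circular-orbit speed is v₁ = √(μ/r₁) = 36.7206 km/s.
Transfer-orbit speed at r₁ (vis-viva equation): v_p = √[μ(2/r₁ − 1/a_t)] = 46.6652 km/s.
First burn Δv₁ = |v_p − v₁| = 9.945 km/s.
At r₂, v₂ = √(μ/r₂) = 17.929 km/s.
Transfer-orbit speed at r₂: v_a = √[μ(2/r₂ − 1/a_t)] = 11.125 km/s.
Second burn Δv₂ = |v₂ − v_a| = 6.804 km/s.
Total Δv = Δv₁ + Δv₂ = 16.75 km/s.

Δv = 16750 m/s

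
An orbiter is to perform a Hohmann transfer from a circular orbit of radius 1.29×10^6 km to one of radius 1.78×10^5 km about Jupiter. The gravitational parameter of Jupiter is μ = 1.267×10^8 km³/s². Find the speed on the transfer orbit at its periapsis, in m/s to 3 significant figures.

v = 35400 m/s

The Hohmann ellipse has a_t = (r₁ + r₂)/2 = 7.340×10^5 km.
The periapsis of the transfer ellipse is at r = 1.780×10^5 km.
From the vis-viva equation, v = √[μ(2/r − 1/a_t)] = 35.37 km/s.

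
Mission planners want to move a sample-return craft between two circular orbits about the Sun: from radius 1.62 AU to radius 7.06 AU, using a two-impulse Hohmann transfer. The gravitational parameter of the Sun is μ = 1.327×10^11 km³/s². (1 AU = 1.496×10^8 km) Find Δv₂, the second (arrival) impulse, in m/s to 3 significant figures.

In km: r₁ = 1.62 × 1.496×10^8 = 2.42352×10^8 km; r₂ = 7.06 × 1.496×10^8 = 1.056176×10^9 km.
Semi-major axis of the transfer orbit: a_t = (2.42352×10^8 + 1.056176×10^9)/2 = 6.49264×10^8 km.
Circular speed at r = 1.056176×10^9 km: v_c = √(μ/r) = 11.209 km/s.
Vis-viva on the transfer ellipse at r = 1.056176×10^9 km gives v_t = √[μ(2/r − 1/a_t)] = 6.8483 km/s.
Δv₂ = |v_t − v_c| = |6.8483 − 11.209| = 4.361 km/s.

Δv₂ = 4360 m/s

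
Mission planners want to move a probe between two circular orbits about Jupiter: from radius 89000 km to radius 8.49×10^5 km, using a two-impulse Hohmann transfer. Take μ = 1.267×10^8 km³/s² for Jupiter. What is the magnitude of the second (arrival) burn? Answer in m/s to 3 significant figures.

Δv₂ = 6890 m/s

Semi-major axis of the transfer orbit: a_t = (89000 + 8.490×10^5)/2 = 4.690×10^5 km.
Circular speed at r = 8.490×10^5 km: v_c = √(μ/r) = 12.2162 km/s.
Transfer-orbit speed at the same r (vis-viva, a = a_t): v_t = √[μ(2/r − 1/a_t)] = 5.32161 km/s.
Δv₂ = |v_t − v_c| = |5.32161 − 12.2162| = 6.895 km/s.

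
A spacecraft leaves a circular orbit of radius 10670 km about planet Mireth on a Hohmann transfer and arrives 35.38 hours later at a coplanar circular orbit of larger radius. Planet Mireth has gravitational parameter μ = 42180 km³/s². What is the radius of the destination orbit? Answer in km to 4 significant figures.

Transfer time t = 35.38 hours = 1.27368×10^5 s, and t = π√(a_t³/μ).
So a_t = (μ t²/π²)^(1/3) = (42180 × (1.27368×10^5)² / π²)^(1/3) = 41081 km.
Since a_t = (r₁ + r₂)/2, r₂ = 2a_t − r₁ = 2×41081 − 10670 = 71492 km.

r₂ = 71490 km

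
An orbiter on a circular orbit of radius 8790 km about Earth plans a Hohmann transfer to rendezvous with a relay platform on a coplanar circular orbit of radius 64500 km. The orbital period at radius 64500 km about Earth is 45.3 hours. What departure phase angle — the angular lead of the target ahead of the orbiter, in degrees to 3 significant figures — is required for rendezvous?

From Kepler's third law T² = 4π²r³/μ at r = 64500 km, T = 45.3 hours = 45.3 × 3600 s = 1.6308×10^5 s: μ = 4π²r³/T² = 3.98325×10^5 km³/s².
Semi-major axis of the transfer orbit: a_t = (8790 + 64500)/2 = 36645 km.
The half-period of the transfer ellipse is t = π√(a_t³/μ) = 34918 s.
Target angular speed ω₂ = √(μ/r₂³) = 3.8528×10^-5 rad/s.
Angle swept by the target during transfer: ω₂·t = 1.3453 rad = 77.08°.
The orbiter traverses 180° on the transfer ellipse, so the target must lead by 180° − 77.08° = 103°.

φ = 103°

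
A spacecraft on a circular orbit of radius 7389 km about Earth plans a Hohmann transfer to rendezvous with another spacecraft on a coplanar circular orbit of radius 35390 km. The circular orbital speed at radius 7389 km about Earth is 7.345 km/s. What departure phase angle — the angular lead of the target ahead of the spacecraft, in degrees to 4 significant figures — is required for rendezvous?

From the circular-orbit relation v² = μ/r at r = 7389 km: μ = v²r = (7.345)² × 7389 = 3.98629×10^5 km³/s².
Transfer-ellipse semi-major axis a_t = (r₁ + r₂)/2 = (7389 + 35390)/2 = 21389.5 km.
Transfer time t = π√(a_t³/μ) = 15565.6 s.
The target's mean motion on its circular orbit is ω₂ = √(μ/r₂³) = 9.48339×10^-5 rad/s.
Angle swept by the target during transfer: ω₂·t = 1.47615 rad = 84.58°.
Arrival is 180° from departure on the ellipse, so φ = 180° − 84.58° = 95.42°.

φ = 95.42°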